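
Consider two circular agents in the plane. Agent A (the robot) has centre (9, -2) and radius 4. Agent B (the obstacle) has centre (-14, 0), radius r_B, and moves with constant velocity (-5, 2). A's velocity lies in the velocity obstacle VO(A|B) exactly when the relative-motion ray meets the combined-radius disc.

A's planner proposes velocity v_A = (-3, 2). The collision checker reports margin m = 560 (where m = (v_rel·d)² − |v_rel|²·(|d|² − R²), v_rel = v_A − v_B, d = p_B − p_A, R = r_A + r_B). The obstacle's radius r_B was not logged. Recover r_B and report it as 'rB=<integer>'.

m = 560
d = (-23, 2);  v_rel = (2, 0),  |v_rel|² = 4
v_rel×d = (2)·(2) − (0)·(-23) = 4
since m = R²·4 − 4²:  R² = (16 + 560) / 4 = 144
R = √144 = 12  ⇒  r_B = 12 − 4 = 8

rB=8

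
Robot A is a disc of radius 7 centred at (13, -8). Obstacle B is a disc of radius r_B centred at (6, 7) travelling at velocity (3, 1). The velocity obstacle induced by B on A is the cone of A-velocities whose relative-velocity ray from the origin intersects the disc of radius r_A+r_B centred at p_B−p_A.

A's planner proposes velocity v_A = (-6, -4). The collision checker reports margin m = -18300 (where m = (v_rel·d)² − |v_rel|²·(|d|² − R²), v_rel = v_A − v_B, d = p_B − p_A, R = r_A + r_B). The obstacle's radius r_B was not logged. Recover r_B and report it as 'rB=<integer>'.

m = -18300
d = (-7, 15);  v_rel = (-9, -5),  |v_rel|² = 106
v_rel×d = (-9)·(15) − (-5)·(-7) = -170
since m = R²·106 − (-170)²:  R² = (28900 + -18300) / 106 = 100
R = √100 = 10  ⇒  r_B = 10 − 7 = 3

rB=3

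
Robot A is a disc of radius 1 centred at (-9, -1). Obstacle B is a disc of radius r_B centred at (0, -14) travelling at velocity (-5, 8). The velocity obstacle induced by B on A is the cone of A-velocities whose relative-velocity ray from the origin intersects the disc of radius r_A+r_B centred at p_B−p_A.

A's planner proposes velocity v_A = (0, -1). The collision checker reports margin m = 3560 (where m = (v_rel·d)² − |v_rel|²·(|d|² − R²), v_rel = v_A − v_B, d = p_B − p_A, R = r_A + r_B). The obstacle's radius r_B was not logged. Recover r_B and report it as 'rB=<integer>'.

m = 3560
d = (9, -13);  v_rel = (5, -9),  |v_rel|² = 106
v_rel×d = (5)·(-13) − (-9)·(9) = 16
since m = R²·106 − 16²:  R² = (256 + 3560) / 106 = 36
R = √36 = 6  ⇒  r_B = 6 − 1 = 5

rB=5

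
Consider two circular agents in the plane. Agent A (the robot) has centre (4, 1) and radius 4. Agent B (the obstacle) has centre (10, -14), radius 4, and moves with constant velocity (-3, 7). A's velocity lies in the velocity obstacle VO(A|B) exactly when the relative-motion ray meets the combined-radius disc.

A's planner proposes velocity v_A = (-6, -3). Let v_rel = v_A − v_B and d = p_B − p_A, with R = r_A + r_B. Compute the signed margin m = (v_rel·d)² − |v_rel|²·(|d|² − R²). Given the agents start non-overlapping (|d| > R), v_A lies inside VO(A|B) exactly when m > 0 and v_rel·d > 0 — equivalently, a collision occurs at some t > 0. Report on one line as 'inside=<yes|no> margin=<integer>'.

d = (6, -15),  |d|² = 261;  R = 4+4 = 8,  c = 261−8² = 197
v_rel = (-3, -10),  |v_rel|² = 109;  v_rel·d = (-3)·(6) + (-10)·(-15) = 132
109·t² − 264·t + 197 = 0  ⇒  m = 132² − 109·197 = -4049
m = -4049 < 0,  v_rel·d = 132 > 0  ⇒  outside

inside=no margin=-4049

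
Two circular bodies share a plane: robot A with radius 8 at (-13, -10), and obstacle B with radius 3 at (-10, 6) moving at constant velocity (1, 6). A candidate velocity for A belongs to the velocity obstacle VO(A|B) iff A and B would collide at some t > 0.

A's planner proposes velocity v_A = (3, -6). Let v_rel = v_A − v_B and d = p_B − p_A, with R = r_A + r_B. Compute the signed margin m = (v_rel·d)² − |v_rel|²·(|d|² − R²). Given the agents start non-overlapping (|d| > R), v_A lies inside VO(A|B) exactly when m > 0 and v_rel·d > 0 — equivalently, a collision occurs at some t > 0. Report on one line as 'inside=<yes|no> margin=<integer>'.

d = (3, 16),  |d|² = 265;  R = 8+3 = 11,  c = 265−11² = 144
v_rel = (2, -12),  |v_rel|² = 148;  v_rel·d = (2)·(3) + (-12)·(16) = -186
148·t² + 372·t + 144 = 0  ⇒  m = (-186)² − 148·144 = 13284
m = 13284 > 0,  v_rel·d = -186 < 0  ⇒  outside

inside=no margin=13284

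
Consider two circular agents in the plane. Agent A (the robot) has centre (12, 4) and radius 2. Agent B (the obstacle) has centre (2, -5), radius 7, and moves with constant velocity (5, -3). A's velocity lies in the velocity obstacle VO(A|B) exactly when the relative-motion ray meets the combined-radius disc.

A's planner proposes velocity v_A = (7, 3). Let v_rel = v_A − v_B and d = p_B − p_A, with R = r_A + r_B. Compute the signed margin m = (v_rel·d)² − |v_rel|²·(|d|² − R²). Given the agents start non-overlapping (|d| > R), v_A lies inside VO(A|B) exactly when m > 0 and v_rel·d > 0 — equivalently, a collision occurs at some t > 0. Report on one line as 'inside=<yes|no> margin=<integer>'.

d = (-10, -9),  |d|² = 181;  R = 2+7 = 9,  c = 181−9² = 100
v_rel = (2, 6),  |v_rel|² = 40;  v_rel·d = (2)·(-10) + (6)·(-9) = -74
40·t² + 148·t + 100 = 0  ⇒  m = (-74)² − 40·100 = 1476
m = 1476 > 0,  v_rel·d = -74 < 0  ⇒  outside

inside=no margin=1476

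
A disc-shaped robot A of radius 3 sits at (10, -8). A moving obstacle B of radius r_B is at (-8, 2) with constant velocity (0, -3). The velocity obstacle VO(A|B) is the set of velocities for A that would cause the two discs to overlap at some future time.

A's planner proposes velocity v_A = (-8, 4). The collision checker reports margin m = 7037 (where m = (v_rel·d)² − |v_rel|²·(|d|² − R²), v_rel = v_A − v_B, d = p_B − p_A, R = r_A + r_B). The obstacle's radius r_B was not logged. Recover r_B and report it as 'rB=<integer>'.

m = 7037
d = (-18, 10);  v_rel = (-8, 7),  |v_rel|² = 113
v_rel×d = (-8)·(10) − (7)·(-18) = 46
since m = R²·113 − 46²:  R² = (2116 + 7037) / 113 = 81
R = √81 = 9  ⇒  r_B = 9 − 3 = 6

rB=6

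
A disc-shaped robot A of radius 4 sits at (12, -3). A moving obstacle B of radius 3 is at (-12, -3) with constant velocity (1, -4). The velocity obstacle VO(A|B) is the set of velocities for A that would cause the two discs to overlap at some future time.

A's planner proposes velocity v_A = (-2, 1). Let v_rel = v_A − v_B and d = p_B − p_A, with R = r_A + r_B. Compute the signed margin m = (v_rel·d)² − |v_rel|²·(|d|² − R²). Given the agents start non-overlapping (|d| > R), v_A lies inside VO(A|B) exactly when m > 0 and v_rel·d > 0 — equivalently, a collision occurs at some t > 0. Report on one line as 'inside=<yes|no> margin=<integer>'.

d = (-24, 0),  |d|² = 576;  R = 4+3 = 7,  c = 576−7² = 527
v_rel = (-3, 5),  |v_rel|² = 34;  v_rel·d = (-3)·(-24) + (5)·(0) = 72
34·t² − 144·t + 527 = 0  ⇒  m = 72² − 34·527 = -12734
m = -12734 < 0,  v_rel·d = 72 > 0  ⇒  outside

inside=no margin=-12734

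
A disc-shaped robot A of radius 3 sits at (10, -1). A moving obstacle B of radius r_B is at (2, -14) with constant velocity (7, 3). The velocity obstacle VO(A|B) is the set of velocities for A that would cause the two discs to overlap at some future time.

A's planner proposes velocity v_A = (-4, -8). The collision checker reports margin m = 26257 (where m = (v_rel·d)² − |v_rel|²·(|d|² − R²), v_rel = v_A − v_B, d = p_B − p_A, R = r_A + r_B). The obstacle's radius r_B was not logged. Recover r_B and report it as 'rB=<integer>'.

m = 26257
d = (-8, -13);  v_rel = (-11, -11),  |v_rel|² = 242
v_rel×d = (-11)·(-13) − (-11)·(-8) = 55
since m = R²·242 − 55²:  R² = (3025 + 26257) / 242 = 121
R = √121 = 11  ⇒  r_B = 11 − 3 = 8

rB=8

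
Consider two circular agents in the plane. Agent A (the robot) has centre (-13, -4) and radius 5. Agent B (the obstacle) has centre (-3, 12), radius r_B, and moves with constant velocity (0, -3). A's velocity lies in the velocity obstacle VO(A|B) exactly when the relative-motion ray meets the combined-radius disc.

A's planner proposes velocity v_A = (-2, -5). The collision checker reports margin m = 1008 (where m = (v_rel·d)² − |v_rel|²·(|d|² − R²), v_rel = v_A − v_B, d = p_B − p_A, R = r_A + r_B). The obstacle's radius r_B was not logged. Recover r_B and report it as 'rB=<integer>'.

m = 1008
d = (10, 16);  v_rel = (-2, -2),  |v_rel|² = 8
v_rel×d = (-2)·(16) − (-2)·(10) = -12
since m = R²·8 − (-12)²:  R² = (144 + 1008) / 8 = 144
R = √144 = 12  ⇒  r_B = 12 − 5 = 7

rB=7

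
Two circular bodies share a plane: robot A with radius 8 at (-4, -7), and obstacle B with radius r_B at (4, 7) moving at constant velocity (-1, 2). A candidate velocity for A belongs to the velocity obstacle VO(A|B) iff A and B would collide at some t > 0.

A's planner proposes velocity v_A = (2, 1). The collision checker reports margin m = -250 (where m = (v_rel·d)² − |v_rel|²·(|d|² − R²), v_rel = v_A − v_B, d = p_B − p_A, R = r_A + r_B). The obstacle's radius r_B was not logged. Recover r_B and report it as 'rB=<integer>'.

m = -250
d = (8, 14);  v_rel = (3, -1),  |v_rel|² = 10
v_rel×d = (3)·(14) − (-1)·(8) = 50
since m = R²·10 − 50²:  R² = (2500 + -250) / 10 = 225
R = √225 = 15  ⇒  r_B = 15 − 8 = 7

rB=7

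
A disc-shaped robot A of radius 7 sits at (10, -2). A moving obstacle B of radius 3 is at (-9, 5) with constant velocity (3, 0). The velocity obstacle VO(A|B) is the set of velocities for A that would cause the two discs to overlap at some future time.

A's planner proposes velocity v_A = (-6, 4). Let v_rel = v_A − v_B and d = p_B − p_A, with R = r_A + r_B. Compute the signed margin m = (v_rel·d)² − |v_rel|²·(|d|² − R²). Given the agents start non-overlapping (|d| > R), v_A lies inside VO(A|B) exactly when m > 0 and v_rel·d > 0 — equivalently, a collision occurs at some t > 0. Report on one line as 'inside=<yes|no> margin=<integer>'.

d = (-19, 7),  |d|² = 410;  R = 7+3 = 10,  c = 410−10² = 310
v_rel = (-9, 4),  |v_rel|² = 97;  v_rel·d = (-9)·(-19) + (4)·(7) = 199
97·t² − 398·t + 310 = 0  ⇒  m = 199² − 97·310 = 9531
m = 9531 > 0,  v_rel·d = 199 > 0  ⇒  inside

inside=yes margin=9531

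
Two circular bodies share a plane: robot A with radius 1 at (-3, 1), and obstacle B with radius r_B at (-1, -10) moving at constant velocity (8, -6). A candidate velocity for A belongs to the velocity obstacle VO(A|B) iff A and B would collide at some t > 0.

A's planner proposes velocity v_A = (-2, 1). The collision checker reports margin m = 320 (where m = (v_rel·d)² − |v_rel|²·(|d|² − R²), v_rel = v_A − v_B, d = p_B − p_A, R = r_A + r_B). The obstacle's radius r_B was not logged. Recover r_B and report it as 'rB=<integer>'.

m = 320
d = (2, -11);  v_rel = (-10, 7),  |v_rel|² = 149
v_rel×d = (-10)·(-11) − (7)·(2) = 96
since m = R²·149 − 96²:  R² = (9216 + 320) / 149 = 64
R = √64 = 8  ⇒  r_B = 8 − 1 = 7

rB=7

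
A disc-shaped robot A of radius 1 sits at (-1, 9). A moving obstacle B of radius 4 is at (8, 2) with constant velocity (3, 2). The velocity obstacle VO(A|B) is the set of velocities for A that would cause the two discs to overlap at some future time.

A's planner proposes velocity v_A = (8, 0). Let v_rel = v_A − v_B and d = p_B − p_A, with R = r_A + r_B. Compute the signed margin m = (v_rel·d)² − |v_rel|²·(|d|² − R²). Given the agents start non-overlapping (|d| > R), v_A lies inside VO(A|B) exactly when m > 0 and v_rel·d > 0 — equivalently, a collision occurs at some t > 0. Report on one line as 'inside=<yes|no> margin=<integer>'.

d = (9, -7),  |d|² = 130;  R = 1+4 = 5,  c = 130−5² = 105
v_rel = (5, -2),  |v_rel|² = 29;  v_rel·d = (5)·(9) + (-2)·(-7) = 59
29·t² − 118·t + 105 = 0  ⇒  m = 59² − 29·105 = 436
m = 436 > 0,  v_rel·d = 59 > 0  ⇒  inside

inside=yes margin=436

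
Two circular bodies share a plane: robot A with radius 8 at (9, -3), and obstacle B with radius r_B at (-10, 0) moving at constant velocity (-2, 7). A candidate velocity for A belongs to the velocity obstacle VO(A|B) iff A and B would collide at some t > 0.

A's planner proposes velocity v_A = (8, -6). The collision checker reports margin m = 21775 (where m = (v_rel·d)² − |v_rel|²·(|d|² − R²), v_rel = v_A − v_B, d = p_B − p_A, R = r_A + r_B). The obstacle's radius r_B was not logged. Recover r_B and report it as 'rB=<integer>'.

m = 21775
d = (-19, 3);  v_rel = (10, -13),  |v_rel|² = 269
v_rel×d = (10)·(3) − (-13)·(-19) = -217
since m = R²·269 − (-217)²:  R² = (47089 + 21775) / 269 = 256
R = √256 = 16  ⇒  r_B = 16 − 8 = 8

rB=8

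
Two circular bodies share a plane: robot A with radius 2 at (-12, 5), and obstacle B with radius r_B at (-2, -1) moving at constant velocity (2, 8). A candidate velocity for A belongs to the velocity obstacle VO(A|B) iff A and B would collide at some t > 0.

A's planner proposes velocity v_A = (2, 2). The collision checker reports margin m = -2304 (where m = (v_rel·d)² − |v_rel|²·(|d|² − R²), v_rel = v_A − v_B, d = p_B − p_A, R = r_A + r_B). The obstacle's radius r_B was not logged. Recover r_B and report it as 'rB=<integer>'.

m = -2304
d = (10, -6);  v_rel = (0, -6),  |v_rel|² = 36
v_rel×d = (0)·(-6) − (-6)·(10) = 60
since m = R²·36 − 60²:  R² = (3600 + -2304) / 36 = 36
R = √36 = 6  ⇒  r_B = 6 − 2 = 4

rB=4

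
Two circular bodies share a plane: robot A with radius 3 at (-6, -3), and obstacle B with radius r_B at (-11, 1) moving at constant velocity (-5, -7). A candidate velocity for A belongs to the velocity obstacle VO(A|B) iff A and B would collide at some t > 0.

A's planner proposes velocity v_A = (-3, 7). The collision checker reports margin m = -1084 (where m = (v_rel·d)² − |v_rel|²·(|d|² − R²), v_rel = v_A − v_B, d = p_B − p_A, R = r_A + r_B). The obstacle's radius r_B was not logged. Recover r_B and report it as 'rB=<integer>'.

m = -1084
d = (-5, 4);  v_rel = (2, 14),  |v_rel|² = 200
v_rel×d = (2)·(4) − (14)·(-5) = 78
since m = R²·200 − 78²:  R² = (6084 + -1084) / 200 = 25
R = √25 = 5  ⇒  r_B = 5 − 3 = 2

rB=2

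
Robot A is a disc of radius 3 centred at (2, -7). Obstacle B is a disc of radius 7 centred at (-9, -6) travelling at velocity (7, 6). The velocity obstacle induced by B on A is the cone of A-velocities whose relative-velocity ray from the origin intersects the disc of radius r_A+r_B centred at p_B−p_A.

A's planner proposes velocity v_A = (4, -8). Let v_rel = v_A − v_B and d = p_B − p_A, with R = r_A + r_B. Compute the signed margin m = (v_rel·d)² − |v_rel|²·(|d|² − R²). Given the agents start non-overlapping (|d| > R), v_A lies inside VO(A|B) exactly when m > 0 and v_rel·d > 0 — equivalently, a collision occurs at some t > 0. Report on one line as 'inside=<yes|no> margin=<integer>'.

d = (-11, 1),  |d|² = 122;  R = 3+7 = 10,  c = 122−10² = 22
v_rel = (-3, -14),  |v_rel|² = 205;  v_rel·d = (-3)·(-11) + (-14)·(1) = 19
205·t² − 38·t + 22 = 0  ⇒  m = 19² − 205·22 = -4149
m = -4149 < 0,  v_rel·d = 19 > 0  ⇒  outside

inside=no margin=-4149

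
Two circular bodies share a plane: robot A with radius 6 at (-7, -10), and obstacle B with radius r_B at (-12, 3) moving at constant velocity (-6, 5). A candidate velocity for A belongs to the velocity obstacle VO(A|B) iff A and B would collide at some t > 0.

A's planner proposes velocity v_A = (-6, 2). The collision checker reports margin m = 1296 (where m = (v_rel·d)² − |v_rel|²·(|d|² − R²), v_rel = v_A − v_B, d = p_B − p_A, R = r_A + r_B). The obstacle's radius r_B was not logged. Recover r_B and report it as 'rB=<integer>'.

m = 1296
d = (-5, 13);  v_rel = (0, -3),  |v_rel|² = 9
v_rel×d = (0)·(13) − (-3)·(-5) = -15
since m = R²·9 − (-15)²:  R² = (225 + 1296) / 9 = 169
R = √169 = 13  ⇒  r_B = 13 − 6 = 7

rB=7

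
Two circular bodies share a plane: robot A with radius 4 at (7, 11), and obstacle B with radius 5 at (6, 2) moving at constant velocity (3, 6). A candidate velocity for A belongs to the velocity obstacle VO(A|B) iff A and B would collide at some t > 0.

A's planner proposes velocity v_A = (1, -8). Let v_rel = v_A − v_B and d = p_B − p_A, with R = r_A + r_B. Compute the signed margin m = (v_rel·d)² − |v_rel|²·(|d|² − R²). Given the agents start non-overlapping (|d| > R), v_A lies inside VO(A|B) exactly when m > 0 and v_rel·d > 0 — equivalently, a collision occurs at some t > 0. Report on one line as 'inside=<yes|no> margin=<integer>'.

d = (-1, -9),  |d|² = 82;  R = 4+5 = 9,  c = 82−9² = 1
v_rel = (-2, -14),  |v_rel|² = 200;  v_rel·d = (-2)·(-1) + (-14)·(-9) = 128
200·t² − 256·t + 1 = 0  ⇒  m = 128² − 200·1 = 16184
m = 16184 > 0,  v_rel·d = 128 > 0  ⇒  inside

inside=yes margin=16184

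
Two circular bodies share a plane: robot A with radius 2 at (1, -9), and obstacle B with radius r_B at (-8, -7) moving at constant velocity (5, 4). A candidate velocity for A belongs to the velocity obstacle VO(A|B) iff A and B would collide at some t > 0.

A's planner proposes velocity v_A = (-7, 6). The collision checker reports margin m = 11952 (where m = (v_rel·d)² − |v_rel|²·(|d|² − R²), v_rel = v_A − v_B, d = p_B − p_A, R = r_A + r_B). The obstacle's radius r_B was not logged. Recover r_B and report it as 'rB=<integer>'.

m = 11952
d = (-9, 2);  v_rel = (-12, 2),  |v_rel|² = 148
v_rel×d = (-12)·(2) − (2)·(-9) = -6
since m = R²·148 − (-6)²:  R² = (36 + 11952) / 148 = 81
R = √81 = 9  ⇒  r_B = 9 − 2 = 7

rB=7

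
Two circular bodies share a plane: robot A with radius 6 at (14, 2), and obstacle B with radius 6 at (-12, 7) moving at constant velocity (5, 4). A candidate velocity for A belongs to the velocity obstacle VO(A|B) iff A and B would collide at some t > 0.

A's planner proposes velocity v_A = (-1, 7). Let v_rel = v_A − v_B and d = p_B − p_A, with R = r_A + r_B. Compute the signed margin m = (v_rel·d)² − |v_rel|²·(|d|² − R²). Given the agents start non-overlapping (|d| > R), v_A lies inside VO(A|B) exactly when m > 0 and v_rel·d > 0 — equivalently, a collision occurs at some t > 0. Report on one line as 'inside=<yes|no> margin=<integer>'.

d = (-26, 5),  |d|² = 701;  R = 6+6 = 12,  c = 701−12² = 557
v_rel = (-6, 3),  |v_rel|² = 45;  v_rel·d = (-6)·(-26) + (3)·(5) = 171
45·t² − 342·t + 557 = 0  ⇒  m = 171² − 45·557 = 4176
m = 4176 > 0,  v_rel·d = 171 > 0  ⇒  inside

inside=yes margin=4176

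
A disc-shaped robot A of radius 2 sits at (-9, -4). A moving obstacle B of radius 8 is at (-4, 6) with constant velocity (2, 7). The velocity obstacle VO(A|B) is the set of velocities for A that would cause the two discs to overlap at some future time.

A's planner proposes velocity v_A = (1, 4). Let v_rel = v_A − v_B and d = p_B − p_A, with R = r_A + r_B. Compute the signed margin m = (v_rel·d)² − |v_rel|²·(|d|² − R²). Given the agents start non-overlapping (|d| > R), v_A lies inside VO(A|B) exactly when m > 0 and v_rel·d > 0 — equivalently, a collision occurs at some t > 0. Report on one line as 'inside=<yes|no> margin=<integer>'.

d = (5, 10),  |d|² = 125;  R = 2+8 = 10,  c = 125−10² = 25
v_rel = (-1, -3),  |v_rel|² = 10;  v_rel·d = (-1)·(5) + (-3)·(10) = -35
10·t² + 70·t + 25 = 0  ⇒  m = (-35)² − 10·25 = 975
m = 975 > 0,  v_rel·d = -35 < 0  ⇒  outside

inside=no margin=975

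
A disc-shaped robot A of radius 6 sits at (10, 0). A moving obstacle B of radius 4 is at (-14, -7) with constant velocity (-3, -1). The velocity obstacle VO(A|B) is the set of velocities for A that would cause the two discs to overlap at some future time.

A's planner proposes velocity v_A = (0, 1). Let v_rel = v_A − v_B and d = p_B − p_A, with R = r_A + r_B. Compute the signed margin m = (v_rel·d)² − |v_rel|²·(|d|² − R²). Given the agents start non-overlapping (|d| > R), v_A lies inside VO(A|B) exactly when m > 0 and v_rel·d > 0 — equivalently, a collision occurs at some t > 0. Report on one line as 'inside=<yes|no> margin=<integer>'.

d = (-24, -7),  |d|² = 625;  R = 6+4 = 10,  c = 625−10² = 525
v_rel = (3, 2),  |v_rel|² = 13;  v_rel·d = (3)·(-24) + (2)·(-7) = -86
13·t² + 172·t + 525 = 0  ⇒  m = (-86)² − 13·525 = 571
m = 571 > 0,  v_rel·d = -86 < 0  ⇒  outside

inside=no margin=571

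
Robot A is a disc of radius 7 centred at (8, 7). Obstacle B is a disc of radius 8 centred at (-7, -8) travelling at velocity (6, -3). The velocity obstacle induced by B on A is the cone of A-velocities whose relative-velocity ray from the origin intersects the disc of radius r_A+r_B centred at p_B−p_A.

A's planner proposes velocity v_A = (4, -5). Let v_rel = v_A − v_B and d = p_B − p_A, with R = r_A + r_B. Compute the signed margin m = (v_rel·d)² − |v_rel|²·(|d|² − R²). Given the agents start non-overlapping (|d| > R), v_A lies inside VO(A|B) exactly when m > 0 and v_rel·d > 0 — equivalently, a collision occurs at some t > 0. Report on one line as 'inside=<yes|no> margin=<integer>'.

d = (-15, -15),  |d|² = 450;  R = 7+8 = 15,  c = 450−15² = 225
v_rel = (-2, -2),  |v_rel|² = 8;  v_rel·d = (-2)·(-15) + (-2)·(-15) = 60
8·t² − 120·t + 225 = 0  ⇒  m = 60² − 8·225 = 1800
m = 1800 > 0,  v_rel·d = 60 > 0  ⇒  inside

inside=yes margin=1800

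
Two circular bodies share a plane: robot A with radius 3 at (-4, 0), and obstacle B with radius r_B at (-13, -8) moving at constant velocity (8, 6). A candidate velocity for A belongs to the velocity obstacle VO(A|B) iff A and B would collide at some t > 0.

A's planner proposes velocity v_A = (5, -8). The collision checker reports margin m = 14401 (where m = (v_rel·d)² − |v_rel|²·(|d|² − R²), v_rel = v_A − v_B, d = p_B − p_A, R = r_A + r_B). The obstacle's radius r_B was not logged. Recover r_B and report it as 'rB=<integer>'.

m = 14401
d = (-9, -8);  v_rel = (-3, -14),  |v_rel|² = 205
v_rel×d = (-3)·(-8) − (-14)·(-9) = -102
since m = R²·205 − (-102)²:  R² = (10404 + 14401) / 205 = 121
R = √121 = 11  ⇒  r_B = 11 − 3 = 8

rB=8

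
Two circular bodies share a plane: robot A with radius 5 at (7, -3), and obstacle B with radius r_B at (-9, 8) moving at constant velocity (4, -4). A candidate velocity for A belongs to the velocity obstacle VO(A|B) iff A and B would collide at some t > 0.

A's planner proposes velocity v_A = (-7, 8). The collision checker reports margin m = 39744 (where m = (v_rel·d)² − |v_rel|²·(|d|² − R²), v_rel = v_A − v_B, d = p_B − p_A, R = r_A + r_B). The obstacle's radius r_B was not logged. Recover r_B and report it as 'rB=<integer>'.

m = 39744
d = (-16, 11);  v_rel = (-11, 12),  |v_rel|² = 265
v_rel×d = (-11)·(11) − (12)·(-16) = 71
since m = R²·265 − 71²:  R² = (5041 + 39744) / 265 = 169
R = √169 = 13  ⇒  r_B = 13 − 5 = 8

rB=8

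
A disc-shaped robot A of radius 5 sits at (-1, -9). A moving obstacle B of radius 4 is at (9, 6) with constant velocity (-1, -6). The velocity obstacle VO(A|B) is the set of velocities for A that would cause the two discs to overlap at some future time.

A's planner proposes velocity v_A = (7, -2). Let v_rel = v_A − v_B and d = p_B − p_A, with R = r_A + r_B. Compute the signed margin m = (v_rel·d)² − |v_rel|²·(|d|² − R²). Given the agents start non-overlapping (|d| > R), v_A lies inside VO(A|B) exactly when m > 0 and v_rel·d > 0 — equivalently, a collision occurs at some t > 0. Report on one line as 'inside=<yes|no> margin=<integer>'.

d = (10, 15),  |d|² = 325;  R = 5+4 = 9,  c = 325−9² = 244
v_rel = (8, 4),  |v_rel|² = 80;  v_rel·d = (8)·(10) + (4)·(15) = 140
80·t² − 280·t + 244 = 0  ⇒  m = 140² − 80·244 = 80
m = 80 > 0,  v_rel·d = 140 > 0  ⇒  inside

inside=yes margin=80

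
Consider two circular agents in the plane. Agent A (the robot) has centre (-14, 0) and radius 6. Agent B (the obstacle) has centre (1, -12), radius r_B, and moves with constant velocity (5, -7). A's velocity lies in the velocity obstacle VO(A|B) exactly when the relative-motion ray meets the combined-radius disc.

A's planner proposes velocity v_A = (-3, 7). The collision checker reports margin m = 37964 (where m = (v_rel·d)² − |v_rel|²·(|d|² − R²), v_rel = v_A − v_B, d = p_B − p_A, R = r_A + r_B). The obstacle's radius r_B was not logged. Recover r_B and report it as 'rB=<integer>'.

m = 37964
d = (15, -12);  v_rel = (-8, 14),  |v_rel|² = 260
v_rel×d = (-8)·(-12) − (14)·(15) = -114
since m = R²·260 − (-114)²:  R² = (12996 + 37964) / 260 = 196
R = √196 = 14  ⇒  r_B = 14 − 6 = 8

rB=8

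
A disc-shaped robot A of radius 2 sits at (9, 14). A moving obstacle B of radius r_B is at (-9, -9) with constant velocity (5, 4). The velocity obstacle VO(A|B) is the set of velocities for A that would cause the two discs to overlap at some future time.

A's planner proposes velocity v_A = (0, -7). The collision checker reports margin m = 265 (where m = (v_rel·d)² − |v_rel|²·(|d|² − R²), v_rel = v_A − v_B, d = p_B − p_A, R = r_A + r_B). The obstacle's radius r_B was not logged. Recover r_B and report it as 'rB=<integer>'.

m = 265
d = (-18, -23);  v_rel = (-5, -11),  |v_rel|² = 146
v_rel×d = (-5)·(-23) − (-11)·(-18) = -83
since m = R²·146 − (-83)²:  R² = (6889 + 265) / 146 = 49
R = √49 = 7  ⇒  r_B = 7 − 2 = 5

rB=5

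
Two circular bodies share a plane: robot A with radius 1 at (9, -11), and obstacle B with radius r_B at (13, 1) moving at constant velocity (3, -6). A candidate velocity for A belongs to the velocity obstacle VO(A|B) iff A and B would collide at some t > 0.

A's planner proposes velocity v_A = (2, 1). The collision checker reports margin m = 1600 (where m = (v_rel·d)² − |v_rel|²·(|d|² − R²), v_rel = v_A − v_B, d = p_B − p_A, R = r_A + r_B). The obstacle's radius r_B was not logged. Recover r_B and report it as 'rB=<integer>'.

m = 1600
d = (4, 12);  v_rel = (-1, 7),  |v_rel|² = 50
v_rel×d = (-1)·(12) − (7)·(4) = -40
since m = R²·50 − (-40)²:  R² = (1600 + 1600) / 50 = 64
R = √64 = 8  ⇒  r_B = 8 − 1 = 7

rB=7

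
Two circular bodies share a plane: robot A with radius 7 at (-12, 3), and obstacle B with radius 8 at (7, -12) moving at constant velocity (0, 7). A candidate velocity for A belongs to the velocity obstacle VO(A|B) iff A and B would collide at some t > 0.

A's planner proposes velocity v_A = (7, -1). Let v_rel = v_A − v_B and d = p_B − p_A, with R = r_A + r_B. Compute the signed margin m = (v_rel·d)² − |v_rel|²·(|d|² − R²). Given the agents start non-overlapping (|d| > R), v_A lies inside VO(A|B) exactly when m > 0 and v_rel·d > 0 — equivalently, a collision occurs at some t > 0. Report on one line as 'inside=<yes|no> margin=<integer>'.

d = (19, -15),  |d|² = 586;  R = 7+8 = 15,  c = 586−15² = 361
v_rel = (7, -8),  |v_rel|² = 113;  v_rel·d = (7)·(19) + (-8)·(-15) = 253
113·t² − 506·t + 361 = 0  ⇒  m = 253² − 113·361 = 23216
m = 23216 > 0,  v_rel·d = 253 > 0  ⇒  inside

inside=yes margin=23216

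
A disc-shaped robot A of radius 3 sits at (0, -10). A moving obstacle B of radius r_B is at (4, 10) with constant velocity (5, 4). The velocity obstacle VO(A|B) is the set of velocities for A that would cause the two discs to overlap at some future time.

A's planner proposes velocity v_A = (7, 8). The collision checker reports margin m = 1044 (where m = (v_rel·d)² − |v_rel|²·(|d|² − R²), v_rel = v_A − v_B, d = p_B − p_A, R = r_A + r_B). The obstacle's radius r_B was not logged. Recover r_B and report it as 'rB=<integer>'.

m = 1044
d = (4, 20);  v_rel = (2, 4),  |v_rel|² = 20
v_rel×d = (2)·(20) − (4)·(4) = 24
since m = R²·20 − 24²:  R² = (576 + 1044) / 20 = 81
R = √81 = 9  ⇒  r_B = 9 − 3 = 6

rB=6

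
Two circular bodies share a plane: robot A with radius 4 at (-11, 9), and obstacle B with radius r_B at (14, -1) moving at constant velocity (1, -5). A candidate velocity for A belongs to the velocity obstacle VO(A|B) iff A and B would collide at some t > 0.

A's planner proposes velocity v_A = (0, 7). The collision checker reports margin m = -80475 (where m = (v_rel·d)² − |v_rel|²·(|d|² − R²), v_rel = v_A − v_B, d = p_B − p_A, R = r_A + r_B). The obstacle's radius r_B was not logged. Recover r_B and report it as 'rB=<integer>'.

m = -80475
d = (25, -10);  v_rel = (-1, 12),  |v_rel|² = 145
v_rel×d = (-1)·(-10) − (12)·(25) = -290
since m = R²·145 − (-290)²:  R² = (84100 + -80475) / 145 = 25
R = √25 = 5  ⇒  r_B = 5 − 4 = 1

rB=1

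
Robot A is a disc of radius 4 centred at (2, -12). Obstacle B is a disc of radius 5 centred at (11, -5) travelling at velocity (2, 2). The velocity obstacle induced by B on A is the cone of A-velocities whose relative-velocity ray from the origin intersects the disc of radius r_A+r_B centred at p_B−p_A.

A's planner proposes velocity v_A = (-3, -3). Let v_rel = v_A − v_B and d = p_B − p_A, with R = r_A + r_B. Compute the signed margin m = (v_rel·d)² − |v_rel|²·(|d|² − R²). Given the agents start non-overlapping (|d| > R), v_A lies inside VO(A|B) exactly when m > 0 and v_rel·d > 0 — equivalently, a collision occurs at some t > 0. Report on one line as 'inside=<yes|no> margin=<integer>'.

d = (9, 7),  |d|² = 130;  R = 4+5 = 9,  c = 130−9² = 49
v_rel = (-5, -5),  |v_rel|² = 50;  v_rel·d = (-5)·(9) + (-5)·(7) = -80
50·t² + 160·t + 49 = 0  ⇒  m = (-80)² − 50·49 = 3950
m = 3950 > 0,  v_rel·d = -80 < 0  ⇒  outside

inside=no margin=3950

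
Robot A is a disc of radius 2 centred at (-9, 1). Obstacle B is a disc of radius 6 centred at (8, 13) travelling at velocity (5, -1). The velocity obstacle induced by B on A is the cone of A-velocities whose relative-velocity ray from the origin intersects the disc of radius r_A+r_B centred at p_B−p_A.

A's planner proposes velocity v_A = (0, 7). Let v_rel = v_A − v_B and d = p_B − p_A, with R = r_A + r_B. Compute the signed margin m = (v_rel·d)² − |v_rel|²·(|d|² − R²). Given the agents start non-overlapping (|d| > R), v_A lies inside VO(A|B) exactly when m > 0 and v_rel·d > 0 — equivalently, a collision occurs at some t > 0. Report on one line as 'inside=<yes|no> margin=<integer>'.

d = (17, 12),  |d|² = 433;  R = 2+6 = 8,  c = 433−8² = 369
v_rel = (-5, 8),  |v_rel|² = 89;  v_rel·d = (-5)·(17) + (8)·(12) = 11
89·t² − 22·t + 369 = 0  ⇒  m = 11² − 89·369 = -32720
m = -32720 < 0,  v_rel·d = 11 > 0  ⇒  outside

inside=no margin=-32720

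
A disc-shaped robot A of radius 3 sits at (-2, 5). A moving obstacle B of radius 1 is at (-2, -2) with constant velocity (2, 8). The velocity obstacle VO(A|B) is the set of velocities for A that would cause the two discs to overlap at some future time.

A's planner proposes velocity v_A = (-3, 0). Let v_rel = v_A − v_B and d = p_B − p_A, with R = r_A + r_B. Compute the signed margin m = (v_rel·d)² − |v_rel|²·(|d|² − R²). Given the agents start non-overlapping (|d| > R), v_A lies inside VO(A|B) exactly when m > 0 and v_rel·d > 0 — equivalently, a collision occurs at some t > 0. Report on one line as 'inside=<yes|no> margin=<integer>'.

d = (0, -7),  |d|² = 49;  R = 3+1 = 4,  c = 49−4² = 33
v_rel = (-5, -8),  |v_rel|² = 89;  v_rel·d = (-5)·(0) + (-8)·(-7) = 56
89·t² − 112·t + 33 = 0  ⇒  m = 56² − 89·33 = 199
m = 199 > 0,  v_rel·d = 56 > 0  ⇒  inside

inside=yes margin=199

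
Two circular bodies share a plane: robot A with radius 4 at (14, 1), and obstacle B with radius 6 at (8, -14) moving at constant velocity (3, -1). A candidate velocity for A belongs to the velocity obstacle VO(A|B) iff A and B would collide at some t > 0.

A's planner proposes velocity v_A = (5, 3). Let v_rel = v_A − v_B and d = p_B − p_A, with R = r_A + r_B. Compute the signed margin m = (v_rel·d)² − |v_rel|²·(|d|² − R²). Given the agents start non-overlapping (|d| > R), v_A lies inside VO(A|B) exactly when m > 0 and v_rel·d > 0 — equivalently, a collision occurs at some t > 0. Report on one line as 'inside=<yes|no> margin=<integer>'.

d = (-6, -15),  |d|² = 261;  R = 4+6 = 10,  c = 261−10² = 161
v_rel = (2, 4),  |v_rel|² = 20;  v_rel·d = (2)·(-6) + (4)·(-15) = -72
20·t² + 144·t + 161 = 0  ⇒  m = (-72)² − 20·161 = 1964
m = 1964 > 0,  v_rel·d = -72 < 0  ⇒  outside

inside=no margin=1964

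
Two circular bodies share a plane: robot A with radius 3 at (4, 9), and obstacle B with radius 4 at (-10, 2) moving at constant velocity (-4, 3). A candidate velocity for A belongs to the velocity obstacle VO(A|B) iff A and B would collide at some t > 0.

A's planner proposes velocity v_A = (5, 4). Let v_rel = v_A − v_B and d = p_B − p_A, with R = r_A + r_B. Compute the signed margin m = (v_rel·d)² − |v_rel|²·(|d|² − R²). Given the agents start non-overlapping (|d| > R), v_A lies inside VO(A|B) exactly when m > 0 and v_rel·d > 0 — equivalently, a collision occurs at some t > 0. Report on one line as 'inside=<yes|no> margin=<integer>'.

d = (-14, -7),  |d|² = 245;  R = 3+4 = 7,  c = 245−7² = 196
v_rel = (9, 1),  |v_rel|² = 82;  v_rel·d = (9)·(-14) + (1)·(-7) = -133
82·t² + 266·t + 196 = 0  ⇒  m = (-133)² − 82·196 = 1617
m = 1617 > 0,  v_rel·d = -133 < 0  ⇒  outside

inside=no margin=1617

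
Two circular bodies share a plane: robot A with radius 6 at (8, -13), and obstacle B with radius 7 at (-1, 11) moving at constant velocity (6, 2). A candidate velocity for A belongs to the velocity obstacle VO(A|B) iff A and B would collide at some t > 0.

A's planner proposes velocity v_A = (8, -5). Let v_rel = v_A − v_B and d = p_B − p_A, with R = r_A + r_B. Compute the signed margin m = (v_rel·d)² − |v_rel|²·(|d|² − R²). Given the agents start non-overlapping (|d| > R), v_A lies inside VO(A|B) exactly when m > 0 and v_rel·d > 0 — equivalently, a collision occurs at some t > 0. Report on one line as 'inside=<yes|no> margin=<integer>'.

d = (-9, 24),  |d|² = 657;  R = 6+7 = 13,  c = 657−13² = 488
v_rel = (2, -7),  |v_rel|² = 53;  v_rel·d = (2)·(-9) + (-7)·(24) = -186
53·t² + 372·t + 488 = 0  ⇒  m = (-186)² − 53·488 = 8732
m = 8732 > 0,  v_rel·d = -186 < 0  ⇒  outside

inside=no margin=8732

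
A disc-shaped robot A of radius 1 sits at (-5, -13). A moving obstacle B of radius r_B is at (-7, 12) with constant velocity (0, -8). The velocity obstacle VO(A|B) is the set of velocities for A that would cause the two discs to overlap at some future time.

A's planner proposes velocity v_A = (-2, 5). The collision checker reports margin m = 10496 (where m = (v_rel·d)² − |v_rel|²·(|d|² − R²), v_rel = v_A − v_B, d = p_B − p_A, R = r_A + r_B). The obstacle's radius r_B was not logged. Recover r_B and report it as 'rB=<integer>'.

m = 10496
d = (-2, 25);  v_rel = (-2, 13),  |v_rel|² = 173
v_rel×d = (-2)·(25) − (13)·(-2) = -24
since m = R²·173 − (-24)²:  R² = (576 + 10496) / 173 = 64
R = √64 = 8  ⇒  r_B = 8 − 1 = 7

rB=7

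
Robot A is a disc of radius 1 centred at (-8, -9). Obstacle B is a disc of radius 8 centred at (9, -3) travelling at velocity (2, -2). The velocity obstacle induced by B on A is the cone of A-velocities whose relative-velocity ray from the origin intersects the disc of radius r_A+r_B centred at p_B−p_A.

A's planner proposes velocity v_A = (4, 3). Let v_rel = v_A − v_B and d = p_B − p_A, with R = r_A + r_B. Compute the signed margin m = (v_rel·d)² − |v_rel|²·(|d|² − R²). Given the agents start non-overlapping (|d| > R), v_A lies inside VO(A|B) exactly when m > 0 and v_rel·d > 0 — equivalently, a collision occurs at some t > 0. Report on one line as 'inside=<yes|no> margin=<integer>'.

d = (17, 6),  |d|² = 325;  R = 1+8 = 9,  c = 325−9² = 244
v_rel = (2, 5),  |v_rel|² = 29;  v_rel·d = (2)·(17) + (5)·(6) = 64
29·t² − 128·t + 244 = 0  ⇒  m = 64² − 29·244 = -2980
m = -2980 < 0,  v_rel·d = 64 > 0  ⇒  outside

inside=no margin=-2980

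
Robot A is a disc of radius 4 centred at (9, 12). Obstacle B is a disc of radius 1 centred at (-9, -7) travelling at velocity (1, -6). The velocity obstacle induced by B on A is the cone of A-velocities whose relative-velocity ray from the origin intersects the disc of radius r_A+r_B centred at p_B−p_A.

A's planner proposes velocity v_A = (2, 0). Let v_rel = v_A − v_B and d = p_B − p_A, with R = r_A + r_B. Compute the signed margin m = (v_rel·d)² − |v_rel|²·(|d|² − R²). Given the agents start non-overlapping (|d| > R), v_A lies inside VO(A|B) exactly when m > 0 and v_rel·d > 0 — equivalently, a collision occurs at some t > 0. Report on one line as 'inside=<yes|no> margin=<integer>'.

d = (-18, -19),  |d|² = 685;  R = 4+1 = 5,  c = 685−5² = 660
v_rel = (1, 6),  |v_rel|² = 37;  v_rel·d = (1)·(-18) + (6)·(-19) = -132
37·t² + 264·t + 660 = 0  ⇒  m = (-132)² − 37·660 = -6996
m = -6996 < 0,  v_rel·d = -132 < 0  ⇒  outside

inside=no margin=-6996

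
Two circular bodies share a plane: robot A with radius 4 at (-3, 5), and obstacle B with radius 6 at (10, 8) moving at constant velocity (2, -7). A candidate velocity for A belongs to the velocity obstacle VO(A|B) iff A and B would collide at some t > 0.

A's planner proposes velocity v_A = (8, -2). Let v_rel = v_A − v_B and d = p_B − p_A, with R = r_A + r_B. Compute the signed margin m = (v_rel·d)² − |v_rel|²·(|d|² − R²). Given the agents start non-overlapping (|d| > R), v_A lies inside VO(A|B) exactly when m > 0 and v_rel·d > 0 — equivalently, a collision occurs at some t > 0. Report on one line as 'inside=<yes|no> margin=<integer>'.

d = (13, 3),  |d|² = 178;  R = 4+6 = 10,  c = 178−10² = 78
v_rel = (6, 5),  |v_rel|² = 61;  v_rel·d = (6)·(13) + (5)·(3) = 93
61·t² − 186·t + 78 = 0  ⇒  m = 93² − 61·78 = 3891
m = 3891 > 0,  v_rel·d = 93 > 0  ⇒  inside

inside=yes margin=3891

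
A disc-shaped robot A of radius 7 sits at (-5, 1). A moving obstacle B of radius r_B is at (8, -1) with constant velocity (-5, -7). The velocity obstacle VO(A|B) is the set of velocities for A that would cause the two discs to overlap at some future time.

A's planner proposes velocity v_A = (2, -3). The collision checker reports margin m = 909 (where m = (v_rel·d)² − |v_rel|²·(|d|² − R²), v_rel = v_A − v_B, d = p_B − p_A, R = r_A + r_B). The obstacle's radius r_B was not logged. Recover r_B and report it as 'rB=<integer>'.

m = 909
d = (13, -2);  v_rel = (7, 4),  |v_rel|² = 65
v_rel×d = (7)·(-2) − (4)·(13) = -66
since m = R²·65 − (-66)²:  R² = (4356 + 909) / 65 = 81
R = √81 = 9  ⇒  r_B = 9 − 7 = 2

rB=2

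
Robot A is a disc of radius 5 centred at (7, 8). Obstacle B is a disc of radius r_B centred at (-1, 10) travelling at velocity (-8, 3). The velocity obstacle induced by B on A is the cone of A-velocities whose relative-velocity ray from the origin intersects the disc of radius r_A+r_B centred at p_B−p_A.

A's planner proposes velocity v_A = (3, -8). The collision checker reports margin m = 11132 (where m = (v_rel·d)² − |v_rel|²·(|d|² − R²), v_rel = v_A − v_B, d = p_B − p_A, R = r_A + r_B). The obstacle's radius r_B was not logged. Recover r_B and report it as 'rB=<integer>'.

m = 11132
d = (-8, 2);  v_rel = (11, -11),  |v_rel|² = 242
v_rel×d = (11)·(2) − (-11)·(-8) = -66
since m = R²·242 − (-66)²:  R² = (4356 + 11132) / 242 = 64
R = √64 = 8  ⇒  r_B = 8 − 5 = 3

rB=3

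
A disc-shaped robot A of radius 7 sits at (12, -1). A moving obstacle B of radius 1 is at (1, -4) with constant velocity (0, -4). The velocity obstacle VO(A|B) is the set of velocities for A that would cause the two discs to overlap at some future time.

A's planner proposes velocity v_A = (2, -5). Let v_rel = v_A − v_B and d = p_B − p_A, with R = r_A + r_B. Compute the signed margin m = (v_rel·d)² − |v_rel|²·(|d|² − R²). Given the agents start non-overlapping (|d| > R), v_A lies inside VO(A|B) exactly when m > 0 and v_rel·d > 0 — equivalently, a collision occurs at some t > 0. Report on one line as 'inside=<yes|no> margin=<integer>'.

d = (-11, -3),  |d|² = 130;  R = 7+1 = 8,  c = 130−8² = 66
v_rel = (2, -1),  |v_rel|² = 5;  v_rel·d = (2)·(-11) + (-1)·(-3) = -19
5·t² + 38·t + 66 = 0  ⇒  m = (-19)² − 5·66 = 31
m = 31 > 0,  v_rel·d = -19 < 0  ⇒  outside

inside=no margin=31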